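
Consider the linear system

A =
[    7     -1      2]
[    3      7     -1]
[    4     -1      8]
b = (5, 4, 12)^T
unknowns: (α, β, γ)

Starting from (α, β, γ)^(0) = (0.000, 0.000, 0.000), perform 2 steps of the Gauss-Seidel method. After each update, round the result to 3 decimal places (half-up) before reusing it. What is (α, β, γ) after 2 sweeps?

Iteration 1:
  α = (5 - (-1)·0.000 - (2)·0.000) / (7) = 0.714
  β = (4 - (3)·0.714 - (-1)·0.000) / (7) = 0.265
  γ = (12 - (4)·0.714 - (-1)·0.265) / (8) = 1.176
Iteration 2:
  α = (5 - (-1)·0.265 - (2)·1.176) / (7) = 0.416
  β = (4 - (3)·0.416 - (-1)·1.176) / (7) = 0.561
  γ = (12 - (4)·0.416 - (-1)·0.561) / (8) = 1.362

(0.416, 0.561, 1.362)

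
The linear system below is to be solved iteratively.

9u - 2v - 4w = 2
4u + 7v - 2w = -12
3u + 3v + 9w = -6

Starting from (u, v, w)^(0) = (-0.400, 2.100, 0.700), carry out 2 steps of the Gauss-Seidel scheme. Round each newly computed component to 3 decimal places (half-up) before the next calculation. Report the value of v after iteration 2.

Iteration 1:
  u = (2 - (-2)·2.100 - (-4)·0.700) / (9) = 1.000
  v = (-12 - (4)·1.000 - (-2)·0.700) / (7) = -2.086
  w = (-6 - (3)·1.000 - (3)·-2.086) / (9) = -0.305
Iteration 2:
  u = (2 - (-2)·-2.086 - (-4)·-0.305) / (9) = -0.377
  v = (-12 - (4)·-0.377 - (-2)·-0.305) / (7) = -1.586
  w = (-6 - (3)·-0.377 - (3)·-1.586) / (9) = -0.012

-1.586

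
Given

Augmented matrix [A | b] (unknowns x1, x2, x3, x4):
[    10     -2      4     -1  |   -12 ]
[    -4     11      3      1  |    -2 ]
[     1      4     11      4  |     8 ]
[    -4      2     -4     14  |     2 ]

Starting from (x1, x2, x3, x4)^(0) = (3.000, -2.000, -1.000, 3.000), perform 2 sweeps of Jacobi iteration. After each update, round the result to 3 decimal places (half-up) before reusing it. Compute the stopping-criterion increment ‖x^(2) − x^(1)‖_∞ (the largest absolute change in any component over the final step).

1.534

Iteration 1:
  x1 = (-12 - (-2)·-2.000 - (4)·-1.000 - (-1)·3.000) / (10) = -0.900
  x2 = (-2 - (-4)·3.000 - (3)·-1.000 - (1)·3.000) / (11) = 0.909
  x3 = (8 - (1)·3.000 - (4)·-2.000 - (4)·3.000) / (11) = 0.091
  x4 = (2 - (-4)·3.000 - (2)·-2.000 - (-4)·-1.000) / (14) = 1.000
Iteration 2:
  x1 = (-12 - (-2)·0.909 - (4)·0.091 - (-1)·1.000) / (10) = -0.955
  x2 = (-2 - (-4)·-0.900 - (3)·0.091 - (1)·1.000) / (11) = -0.625
  x3 = (8 - (1)·-0.900 - (4)·0.909 - (4)·1.000) / (11) = 0.115
  x4 = (2 - (-4)·-0.900 - (2)·0.909 - (-4)·0.091) / (14) = -0.218
Change: (-0.055, -1.534, 0.024, -1.218) → max |·| = 1.534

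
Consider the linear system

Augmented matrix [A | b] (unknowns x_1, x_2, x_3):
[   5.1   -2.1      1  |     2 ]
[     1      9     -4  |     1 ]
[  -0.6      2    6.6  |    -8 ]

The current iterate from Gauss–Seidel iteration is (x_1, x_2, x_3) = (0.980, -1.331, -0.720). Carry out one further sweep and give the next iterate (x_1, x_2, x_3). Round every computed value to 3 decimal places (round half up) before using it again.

One sweep:
  x_1 = (2 - (-2.1)·-1.331 - (1)·-0.720) / (5.1) = -0.015
  x_2 = (1 - (1)·-0.015 - (-4)·-0.720) / (9) = -0.207
  x_3 = (-8 - (-0.6)·-0.015 - (2)·-0.207) / (6.6) = -1.151

(-0.015, -0.207, -1.151)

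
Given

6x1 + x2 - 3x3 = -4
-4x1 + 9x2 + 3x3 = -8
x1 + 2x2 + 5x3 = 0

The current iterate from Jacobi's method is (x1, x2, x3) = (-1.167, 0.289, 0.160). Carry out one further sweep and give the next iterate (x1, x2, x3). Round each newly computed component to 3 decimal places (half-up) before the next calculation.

(-0.635, -1.461, 0.118)

One sweep:
  x1 = (-4 - (1)·0.289 - (-3)·0.160) / (6) = -0.635
  x2 = (-8 - (-4)·-1.167 - (3)·0.160) / (9) = -1.461
  x3 = (0 - (1)·-1.167 - (2)·0.289) / (5) = 0.118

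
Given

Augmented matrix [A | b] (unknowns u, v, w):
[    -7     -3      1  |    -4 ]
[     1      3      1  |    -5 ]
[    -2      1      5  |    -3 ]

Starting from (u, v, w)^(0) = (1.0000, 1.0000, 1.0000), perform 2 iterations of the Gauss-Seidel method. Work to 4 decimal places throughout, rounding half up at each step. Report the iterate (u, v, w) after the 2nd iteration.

(1.4598, -2.1310, 0.4101)

Iteration 1:
  u = (-4 - (-3)·1.0000 - (1)·1.0000) / (-7) = 0.2857
  v = (-5 - (1)·0.2857 - (1)·1.0000) / (3) = -2.0952
  w = (-3 - (-2)·0.2857 - (1)·-2.0952) / (5) = -0.0667
Iteration 2:
  u = (-4 - (-3)·-2.0952 - (1)·-0.0667) / (-7) = 1.4598
  v = (-5 - (1)·1.4598 - (1)·-0.0667) / (3) = -2.1310
  w = (-3 - (-2)·1.4598 - (1)·-2.1310) / (5) = 0.4101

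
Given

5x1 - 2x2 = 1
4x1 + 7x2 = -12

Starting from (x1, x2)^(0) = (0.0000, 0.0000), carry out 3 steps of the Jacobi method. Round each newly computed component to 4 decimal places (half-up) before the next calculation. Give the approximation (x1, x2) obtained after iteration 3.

Iteration 1:
  x1 = (1 - (-2)·0.0000) / (5) = 0.2000
  x2 = (-12 - (4)·0.0000) / (7) = -1.7143
Iteration 2:
  x1 = (1 - (-2)·-1.7143) / (5) = -0.4857
  x2 = (-12 - (4)·0.2000) / (7) = -1.8286
Iteration 3:
  x1 = (1 - (-2)·-1.8286) / (5) = -0.5314
  x2 = (-12 - (4)·-0.4857) / (7) = -1.4367

(-0.5314, -1.4367)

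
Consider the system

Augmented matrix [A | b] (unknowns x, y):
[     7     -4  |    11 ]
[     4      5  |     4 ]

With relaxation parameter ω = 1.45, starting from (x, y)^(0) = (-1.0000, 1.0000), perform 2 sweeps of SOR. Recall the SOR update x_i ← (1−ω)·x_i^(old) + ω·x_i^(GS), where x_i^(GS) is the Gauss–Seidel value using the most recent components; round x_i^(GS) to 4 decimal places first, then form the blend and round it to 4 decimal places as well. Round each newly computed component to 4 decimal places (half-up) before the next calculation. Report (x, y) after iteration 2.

Iteration 1:
  x: GS value = (11 - (-4)·1.0000) / (7) = 2.1429;  x ← (1−ω)·-1.0000 + ω·2.1429 = 3.5572
  y: GS value = (4 - (4)·3.5572) / (5) = -2.0458;  y ← (1−ω)·1.0000 + ω·-2.0458 = -3.4164
Iteration 2:
  x: GS value = (11 - (-4)·-3.4164) / (7) = -0.3808;  x ← (1−ω)·3.5572 + ω·-0.3808 = -2.1529
  y: GS value = (4 - (4)·-2.1529) / (5) = 2.5223;  y ← (1−ω)·-3.4164 + ω·2.5223 = 5.1947

(-2.1529, 5.1947)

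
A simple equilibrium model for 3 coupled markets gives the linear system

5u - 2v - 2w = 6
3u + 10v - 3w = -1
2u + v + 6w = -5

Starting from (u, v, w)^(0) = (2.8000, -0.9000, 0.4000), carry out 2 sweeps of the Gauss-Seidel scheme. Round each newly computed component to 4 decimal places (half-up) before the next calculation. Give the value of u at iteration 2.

0.6400

Iteration 1:
  u = (6 - (-2)·-0.9000 - (-2)·0.4000) / (5) = 1.0000
  v = (-1 - (3)·1.0000 - (-3)·0.4000) / (10) = -0.2800
  w = (-5 - (2)·1.0000 - (1)·-0.2800) / (6) = -1.1200
Iteration 2:
  u = (6 - (-2)·-0.2800 - (-2)·-1.1200) / (5) = 0.6400
  v = (-1 - (3)·0.6400 - (-3)·-1.1200) / (10) = -0.6280
  w = (-5 - (2)·0.6400 - (1)·-0.6280) / (6) = -0.9420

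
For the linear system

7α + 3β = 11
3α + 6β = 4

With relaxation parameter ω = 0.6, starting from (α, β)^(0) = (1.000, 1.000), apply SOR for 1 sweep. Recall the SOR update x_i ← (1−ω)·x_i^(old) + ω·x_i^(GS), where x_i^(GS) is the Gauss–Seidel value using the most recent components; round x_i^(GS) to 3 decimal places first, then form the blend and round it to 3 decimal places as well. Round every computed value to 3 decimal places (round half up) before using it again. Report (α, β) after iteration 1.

(1.086, 0.474)

Iteration 1:
  α: GS value = (11 - (3)·1.000) / (7) = 1.143;  α ← (1−ω)·1.000 + ω·1.143 = 1.086
  β: GS value = (4 - (3)·1.086) / (6) = 0.124;  β ← (1−ω)·1.000 + ω·0.124 = 0.474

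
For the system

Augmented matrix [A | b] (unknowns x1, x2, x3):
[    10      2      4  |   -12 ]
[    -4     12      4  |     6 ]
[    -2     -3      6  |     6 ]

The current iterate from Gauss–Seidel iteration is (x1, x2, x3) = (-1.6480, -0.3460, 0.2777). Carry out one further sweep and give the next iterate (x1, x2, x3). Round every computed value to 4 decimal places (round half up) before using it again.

One sweep:
  x1 = (-12 - (2)·-0.3460 - (4)·0.2777) / (10) = -1.2419
  x2 = (6 - (-4)·-1.2419 - (4)·0.2777) / (12) = -0.0065
  x3 = (6 - (-2)·-1.2419 - (-3)·-0.0065) / (6) = 0.5828

(-1.2419, -0.0065, 0.5828)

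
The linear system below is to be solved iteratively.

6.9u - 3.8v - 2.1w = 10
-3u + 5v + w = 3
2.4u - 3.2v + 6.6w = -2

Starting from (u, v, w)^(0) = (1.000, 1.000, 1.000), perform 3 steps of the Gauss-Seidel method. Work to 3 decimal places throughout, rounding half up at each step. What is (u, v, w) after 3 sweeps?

Iteration 1:
  u = (10 - (-3.8)·1.000 - (-2.1)·1.000) / (6.9) = 2.304
  v = (3 - (-3)·2.304 - (1)·1.000) / (5) = 1.782
  w = (-2 - (2.4)·2.304 - (-3.2)·1.782) / (6.6) = -0.277
Iteration 2:
  u = (10 - (-3.8)·1.782 - (-2.1)·-0.277) / (6.9) = 2.346
  v = (3 - (-3)·2.346 - (1)·-0.277) / (5) = 2.063
  w = (-2 - (2.4)·2.346 - (-3.2)·2.063) / (6.6) = -0.156
Iteration 3:
  u = (10 - (-3.8)·2.063 - (-2.1)·-0.156) / (6.9) = 2.538
  v = (3 - (-3)·2.538 - (1)·-0.156) / (5) = 2.154
  w = (-2 - (2.4)·2.538 - (-3.2)·2.154) / (6.6) = -0.182

(2.538, 2.154, -0.182)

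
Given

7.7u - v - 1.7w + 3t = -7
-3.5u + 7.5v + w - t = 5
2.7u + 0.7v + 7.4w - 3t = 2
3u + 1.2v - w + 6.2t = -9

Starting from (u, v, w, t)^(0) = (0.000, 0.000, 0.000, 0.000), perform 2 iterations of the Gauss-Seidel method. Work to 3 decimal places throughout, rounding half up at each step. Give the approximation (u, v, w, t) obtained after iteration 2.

(-0.374, 0.286, -0.012, -1.328)

Iteration 1:
  u = (-7 - (-1)·0.000 - (-1.7)·0.000 - (3)·0.000) / (7.7) = -0.909
  v = (5 - (-3.5)·-0.909 - (1)·0.000 - (-1)·0.000) / (7.5) = 0.242
  w = (2 - (2.7)·-0.909 - (0.7)·0.242 - (-3)·0.000) / (7.4) = 0.579
  t = (-9 - (3)·-0.909 - (1.2)·0.242 - (-1)·0.579) / (6.2) = -0.965
Iteration 2:
  u = (-7 - (-1)·0.242 - (-1.7)·0.579 - (3)·-0.965) / (7.7) = -0.374
  v = (5 - (-3.5)·-0.374 - (1)·0.579 - (-1)·-0.965) / (7.5) = 0.286
  w = (2 - (2.7)·-0.374 - (0.7)·0.286 - (-3)·-0.965) / (7.4) = -0.012
  t = (-9 - (3)·-0.374 - (1.2)·0.286 - (-1)·-0.012) / (6.2) = -1.328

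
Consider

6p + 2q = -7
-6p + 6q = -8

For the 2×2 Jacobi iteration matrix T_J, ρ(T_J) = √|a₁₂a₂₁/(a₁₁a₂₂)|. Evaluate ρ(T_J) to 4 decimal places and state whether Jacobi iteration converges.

0.5774

a₁₂a₂₁/(a₁₁a₂₂) = (2)·(-6) / ((6)·(6)) = -0.333333
ρ = √|-0.333333| = √0.333333 = 0.5774
ρ < 1, so Jacobi converges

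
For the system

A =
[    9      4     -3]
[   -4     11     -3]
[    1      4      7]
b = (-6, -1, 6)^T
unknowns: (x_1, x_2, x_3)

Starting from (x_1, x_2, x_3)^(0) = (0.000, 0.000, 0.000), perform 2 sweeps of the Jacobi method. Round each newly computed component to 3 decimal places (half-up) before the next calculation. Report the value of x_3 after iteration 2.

Iteration 1:
  x_1 = (-6 - (4)·0.000 - (-3)·0.000) / (9) = -0.667
  x_2 = (-1 - (-4)·0.000 - (-3)·0.000) / (11) = -0.091
  x_3 = (6 - (1)·0.000 - (4)·0.000) / (7) = 0.857
Iteration 2:
  x_1 = (-6 - (4)·-0.091 - (-3)·0.857) / (9) = -0.341
  x_2 = (-1 - (-4)·-0.667 - (-3)·0.857) / (11) = -0.100
  x_3 = (6 - (1)·-0.667 - (4)·-0.091) / (7) = 1.004

1.004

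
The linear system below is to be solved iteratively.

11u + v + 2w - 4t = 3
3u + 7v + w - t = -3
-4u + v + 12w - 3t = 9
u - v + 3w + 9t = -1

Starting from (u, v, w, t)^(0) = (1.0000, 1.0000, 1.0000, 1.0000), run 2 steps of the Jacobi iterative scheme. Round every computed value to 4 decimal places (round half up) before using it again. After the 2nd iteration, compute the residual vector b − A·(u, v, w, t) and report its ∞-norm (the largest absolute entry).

Iteration 1:
  u = (3 - (1)·1.0000 - (2)·1.0000 - (-4)·1.0000) / (11) = 0.3636
  v = (-3 - (3)·1.0000 - (1)·1.0000 - (-1)·1.0000) / (7) = -0.8571
  w = (9 - (-4)·1.0000 - (1)·1.0000 - (-3)·1.0000) / (12) = 1.2500
  t = (-1 - (1)·1.0000 - (-1)·1.0000 - (3)·1.0000) / (9) = -0.4444
Iteration 2:
  u = (3 - (1)·-0.8571 - (2)·1.2500 - (-4)·-0.4444) / (11) = -0.0382
  v = (-3 - (3)·0.3636 - (1)·1.2500 - (-1)·-0.4444) / (7) = -0.8265
  w = (9 - (-4)·0.3636 - (1)·-0.8571 - (-3)·-0.4444) / (12) = 0.8315
  t = (-1 - (1)·0.3636 - (-1)·-0.8571 - (3)·1.2500) / (9) = -0.6634
Residual b − A·x = (-0.0699, 1.4052, -2.2945, 1.6878); ∞-norm = 2.2945

2.2945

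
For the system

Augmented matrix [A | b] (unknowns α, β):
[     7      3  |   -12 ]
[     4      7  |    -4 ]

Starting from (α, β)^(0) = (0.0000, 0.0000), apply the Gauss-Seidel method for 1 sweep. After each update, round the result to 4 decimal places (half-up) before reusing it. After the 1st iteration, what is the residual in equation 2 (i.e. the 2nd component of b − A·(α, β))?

-0.0002

Iteration 1:
  α = (-12 - (3)·0.0000) / (7) = -1.7143
  β = (-4 - (4)·-1.7143) / (7) = 0.4082
Residual b − A·x = (-1.2245, -0.0002)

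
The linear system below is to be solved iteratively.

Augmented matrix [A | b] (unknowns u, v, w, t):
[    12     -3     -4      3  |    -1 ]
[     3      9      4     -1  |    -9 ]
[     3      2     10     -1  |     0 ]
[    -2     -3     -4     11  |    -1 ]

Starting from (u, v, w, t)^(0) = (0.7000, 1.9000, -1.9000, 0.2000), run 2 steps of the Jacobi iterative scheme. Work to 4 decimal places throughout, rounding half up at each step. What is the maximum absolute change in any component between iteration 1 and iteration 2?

Iteration 1:
  u = (-1 - (-3)·1.9000 - (-4)·-1.9000 - (3)·0.2000) / (12) = -0.2917
  v = (-9 - (3)·0.7000 - (4)·-1.9000 - (-1)·0.2000) / (9) = -0.3667
  w = (0 - (3)·0.7000 - (2)·1.9000 - (-1)·0.2000) / (10) = -0.5700
  t = (-1 - (-2)·0.7000 - (-3)·1.9000 - (-4)·-1.9000) / (11) = -0.1364
Iteration 2:
  u = (-1 - (-3)·-0.3667 - (-4)·-0.5700 - (3)·-0.1364) / (12) = -0.3309
  v = (-9 - (3)·-0.2917 - (4)·-0.5700 - (-1)·-0.1364) / (9) = -0.6646
  w = (0 - (3)·-0.2917 - (2)·-0.3667 - (-1)·-0.1364) / (10) = 0.1472
  t = (-1 - (-2)·-0.2917 - (-3)·-0.3667 - (-4)·-0.5700) / (11) = -0.4512
Change: (-0.0392, -0.2979, 0.7172, -0.3148) → max |·| = 0.7172

0.7172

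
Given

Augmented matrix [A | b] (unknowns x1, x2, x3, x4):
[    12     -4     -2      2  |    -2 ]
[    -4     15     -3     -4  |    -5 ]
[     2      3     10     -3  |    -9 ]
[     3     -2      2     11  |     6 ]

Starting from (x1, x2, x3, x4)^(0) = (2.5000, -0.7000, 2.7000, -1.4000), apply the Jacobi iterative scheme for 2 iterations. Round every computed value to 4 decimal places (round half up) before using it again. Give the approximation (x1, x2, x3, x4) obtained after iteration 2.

Iteration 1:
  x1 = (-2 - (-4)·-0.7000 - (-2)·2.7000 - (2)·-1.4000) / (12) = 0.2833
  x2 = (-5 - (-4)·2.5000 - (-3)·2.7000 - (-4)·-1.4000) / (15) = 0.5000
  x3 = (-9 - (2)·2.5000 - (3)·-0.7000 - (-3)·-1.4000) / (10) = -1.6100
  x4 = (6 - (3)·2.5000 - (-2)·-0.7000 - (2)·2.7000) / (11) = -0.7545
Iteration 2:
  x1 = (-2 - (-4)·0.5000 - (-2)·-1.6100 - (2)·-0.7545) / (12) = -0.1426
  x2 = (-5 - (-4)·0.2833 - (-3)·-1.6100 - (-4)·-0.7545) / (15) = -0.7810
  x3 = (-9 - (2)·0.2833 - (3)·0.5000 - (-3)·-0.7545) / (10) = -1.3330
  x4 = (6 - (3)·0.2833 - (-2)·0.5000 - (2)·-1.6100) / (11) = 0.8518

(-0.1426, -0.7810, -1.3330, 0.8518)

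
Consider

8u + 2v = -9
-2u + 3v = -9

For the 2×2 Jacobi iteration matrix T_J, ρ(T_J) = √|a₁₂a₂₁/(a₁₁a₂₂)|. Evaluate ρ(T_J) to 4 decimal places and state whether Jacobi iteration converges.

0.4082

a₁₂a₂₁/(a₁₁a₂₂) = (2)·(-2) / ((8)·(3)) = -0.166667
ρ = √|-0.166667| = √0.166667 = 0.4082
ρ < 1, so Jacobi converges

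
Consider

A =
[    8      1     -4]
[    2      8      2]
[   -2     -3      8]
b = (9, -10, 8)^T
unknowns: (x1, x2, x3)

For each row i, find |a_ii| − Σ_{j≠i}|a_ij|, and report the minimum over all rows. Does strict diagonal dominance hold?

3

row 1: |8| − (1+4) = 3
row 2: |8| − (2+2) = 4
row 3: |8| − (2+3) = 3
minimum over rows = 3 → strictly diagonally dominant (convergence guaranteed)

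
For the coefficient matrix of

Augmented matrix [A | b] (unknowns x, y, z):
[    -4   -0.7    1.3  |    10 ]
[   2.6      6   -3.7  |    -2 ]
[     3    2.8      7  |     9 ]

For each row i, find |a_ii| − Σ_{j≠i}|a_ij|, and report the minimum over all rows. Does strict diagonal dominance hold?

row 1: |-4| − (0.7+1.3) = 2
row 2: |6| − (2.6+3.7) = -0.3
row 3: |7| − (3+2.8) = 1.2
minimum over rows = -0.3 → not strictly diagonally dominant

-0.3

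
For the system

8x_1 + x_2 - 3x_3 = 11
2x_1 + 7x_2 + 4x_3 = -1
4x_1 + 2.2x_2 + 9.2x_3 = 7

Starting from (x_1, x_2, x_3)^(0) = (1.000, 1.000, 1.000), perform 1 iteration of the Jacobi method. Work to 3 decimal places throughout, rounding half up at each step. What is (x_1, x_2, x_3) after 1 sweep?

(1.625, -1.000, 0.087)

Iteration 1:
  x_1 = (11 - (1)·1.000 - (-3)·1.000) / (8) = 1.625
  x_2 = (-1 - (2)·1.000 - (4)·1.000) / (7) = -1.000
  x_3 = (7 - (4)·1.000 - (2.2)·1.000) / (9.2) = 0.087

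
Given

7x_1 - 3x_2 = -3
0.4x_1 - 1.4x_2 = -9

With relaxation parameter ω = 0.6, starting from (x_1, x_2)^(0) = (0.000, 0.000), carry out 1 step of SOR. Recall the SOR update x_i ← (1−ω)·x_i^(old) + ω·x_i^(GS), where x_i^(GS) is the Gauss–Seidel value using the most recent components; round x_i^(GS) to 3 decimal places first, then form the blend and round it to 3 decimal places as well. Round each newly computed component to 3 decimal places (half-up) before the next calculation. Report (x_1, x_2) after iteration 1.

Iteration 1:
  x_1: GS value = (-3 - (-3)·0.000) / (7) = -0.429;  x_1 ← (1−ω)·0.000 + ω·-0.429 = -0.257
  x_2: GS value = (-9 - (0.4)·-0.257) / (-1.4) = 6.355;  x_2 ← (1−ω)·0.000 + ω·6.355 = 3.813

(-0.257, 3.813)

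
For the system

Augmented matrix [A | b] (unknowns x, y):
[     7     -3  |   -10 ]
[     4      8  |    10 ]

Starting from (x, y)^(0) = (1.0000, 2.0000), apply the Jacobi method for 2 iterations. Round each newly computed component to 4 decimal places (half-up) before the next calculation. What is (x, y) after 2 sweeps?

Iteration 1:
  x = (-10 - (-3)·2.0000) / (7) = -0.5714
  y = (10 - (4)·1.0000) / (8) = 0.7500
Iteration 2:
  x = (-10 - (-3)·0.7500) / (7) = -1.1071
  y = (10 - (4)·-0.5714) / (8) = 1.5357

(-1.1071, 1.5357)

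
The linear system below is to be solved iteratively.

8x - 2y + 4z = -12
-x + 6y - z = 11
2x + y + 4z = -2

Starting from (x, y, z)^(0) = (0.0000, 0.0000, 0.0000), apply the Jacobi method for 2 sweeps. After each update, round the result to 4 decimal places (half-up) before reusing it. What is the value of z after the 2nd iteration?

Iteration 1:
  x = (-12 - (-2)·0.0000 - (4)·0.0000) / (8) = -1.5000
  y = (11 - (-1)·0.0000 - (-1)·0.0000) / (6) = 1.8333
  z = (-2 - (2)·0.0000 - (1)·0.0000) / (4) = -0.5000
Iteration 2:
  x = (-12 - (-2)·1.8333 - (4)·-0.5000) / (8) = -0.7917
  y = (11 - (-1)·-1.5000 - (-1)·-0.5000) / (6) = 1.5000
  z = (-2 - (2)·-1.5000 - (1)·1.8333) / (4) = -0.2083

-0.2083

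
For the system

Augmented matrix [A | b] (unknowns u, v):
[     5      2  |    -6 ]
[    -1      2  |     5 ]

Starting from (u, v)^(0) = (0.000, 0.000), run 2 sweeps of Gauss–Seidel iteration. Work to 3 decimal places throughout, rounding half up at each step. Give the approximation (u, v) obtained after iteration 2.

Iteration 1:
  u = (-6 - (2)·0.000) / (5) = -1.200
  v = (5 - (-1)·-1.200) / (2) = 1.900
Iteration 2:
  u = (-6 - (2)·1.900) / (5) = -1.960
  v = (5 - (-1)·-1.960) / (2) = 1.520

(-1.960, 1.520)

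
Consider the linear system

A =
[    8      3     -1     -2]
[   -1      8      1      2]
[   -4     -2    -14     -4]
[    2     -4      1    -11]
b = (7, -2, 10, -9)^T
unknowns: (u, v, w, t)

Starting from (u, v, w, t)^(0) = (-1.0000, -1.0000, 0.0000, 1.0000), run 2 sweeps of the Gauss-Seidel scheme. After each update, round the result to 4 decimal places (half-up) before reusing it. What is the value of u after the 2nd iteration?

1.0889

Iteration 1:
  u = (7 - (3)·-1.0000 - (-1)·0.0000 - (-2)·1.0000) / (8) = 1.5000
  v = (-2 - (-1)·1.5000 - (1)·0.0000 - (2)·1.0000) / (8) = -0.3125
  w = (10 - (-4)·1.5000 - (-2)·-0.3125 - (-4)·1.0000) / (-14) = -1.3839
  t = (-9 - (2)·1.5000 - (-4)·-0.3125 - (1)·-1.3839) / (-11) = 1.0787
Iteration 2:
  u = (7 - (3)·-0.3125 - (-1)·-1.3839 - (-2)·1.0787) / (8) = 1.0889
  v = (-2 - (-1)·1.0889 - (1)·-1.3839 - (2)·1.0787) / (8) = -0.2106
  w = (10 - (-4)·1.0889 - (-2)·-0.2106 - (-4)·1.0787) / (-14) = -1.3035
  t = (-9 - (2)·1.0889 - (-4)·-0.2106 - (1)·-1.3035) / (-11) = 0.9742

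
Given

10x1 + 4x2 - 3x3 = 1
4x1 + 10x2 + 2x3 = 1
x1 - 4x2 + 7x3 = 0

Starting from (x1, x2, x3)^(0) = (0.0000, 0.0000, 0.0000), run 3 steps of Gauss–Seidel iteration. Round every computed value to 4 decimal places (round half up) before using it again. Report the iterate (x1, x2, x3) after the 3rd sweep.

(0.0820, 0.0623, 0.0239)

Iteration 1:
  x1 = (1 - (4)·0.0000 - (-3)·0.0000) / (10) = 0.1000
  x2 = (1 - (4)·0.1000 - (2)·0.0000) / (10) = 0.0600
  x3 = (0 - (1)·0.1000 - (-4)·0.0600) / (7) = 0.0200
Iteration 2:
  x1 = (1 - (4)·0.0600 - (-3)·0.0200) / (10) = 0.0820
  x2 = (1 - (4)·0.0820 - (2)·0.0200) / (10) = 0.0632
  x3 = (0 - (1)·0.0820 - (-4)·0.0632) / (7) = 0.0244
Iteration 3:
  x1 = (1 - (4)·0.0632 - (-3)·0.0244) / (10) = 0.0820
  x2 = (1 - (4)·0.0820 - (2)·0.0244) / (10) = 0.0623
  x3 = (0 - (1)·0.0820 - (-4)·0.0623) / (7) = 0.0239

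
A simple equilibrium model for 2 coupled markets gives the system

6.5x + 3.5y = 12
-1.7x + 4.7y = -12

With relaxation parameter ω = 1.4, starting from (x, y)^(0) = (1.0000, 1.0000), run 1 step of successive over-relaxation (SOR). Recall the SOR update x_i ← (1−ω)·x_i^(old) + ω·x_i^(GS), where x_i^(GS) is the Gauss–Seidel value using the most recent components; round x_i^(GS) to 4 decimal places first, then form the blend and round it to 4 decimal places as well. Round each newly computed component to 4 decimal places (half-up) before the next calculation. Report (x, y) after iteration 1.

(1.4308, -3.2500)

Iteration 1:
  x: GS value = (12 - (3.5)·1.0000) / (6.5) = 1.3077;  x ← (1−ω)·1.0000 + ω·1.3077 = 1.4308
  y: GS value = (-12 - (-1.7)·1.4308) / (4.7) = -2.0357;  y ← (1−ω)·1.0000 + ω·-2.0357 = -3.2500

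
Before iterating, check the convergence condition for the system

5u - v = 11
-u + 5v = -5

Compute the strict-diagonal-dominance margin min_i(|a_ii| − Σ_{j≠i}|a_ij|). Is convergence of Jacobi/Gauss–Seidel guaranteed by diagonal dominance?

4

row 1: |5| − (1) = 4
row 2: |5| − (1) = 4
minimum over rows = 4 → strictly diagonally dominant (convergence guaranteed)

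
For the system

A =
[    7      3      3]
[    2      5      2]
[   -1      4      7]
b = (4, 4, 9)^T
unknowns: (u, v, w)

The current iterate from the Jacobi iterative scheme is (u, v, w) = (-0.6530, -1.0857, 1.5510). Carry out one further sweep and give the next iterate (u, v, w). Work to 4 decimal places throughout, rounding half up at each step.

One sweep:
  u = (4 - (3)·-1.0857 - (3)·1.5510) / (7) = 0.3720
  v = (4 - (2)·-0.6530 - (2)·1.5510) / (5) = 0.4408
  w = (9 - (-1)·-0.6530 - (4)·-1.0857) / (7) = 1.8128

(0.3720, 0.4408, 1.8128)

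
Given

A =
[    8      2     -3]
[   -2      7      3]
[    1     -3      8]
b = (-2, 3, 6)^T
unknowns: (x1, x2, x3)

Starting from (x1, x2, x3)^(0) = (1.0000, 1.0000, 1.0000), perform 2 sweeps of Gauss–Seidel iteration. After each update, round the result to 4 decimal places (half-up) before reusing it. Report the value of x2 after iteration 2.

0.1179

Iteration 1:
  x1 = (-2 - (2)·1.0000 - (-3)·1.0000) / (8) = -0.1250
  x2 = (3 - (-2)·-0.1250 - (3)·1.0000) / (7) = -0.0357
  x3 = (6 - (1)·-0.1250 - (-3)·-0.0357) / (8) = 0.7522
Iteration 2:
  x1 = (-2 - (2)·-0.0357 - (-3)·0.7522) / (8) = 0.0410
  x2 = (3 - (-2)·0.0410 - (3)·0.7522) / (7) = 0.1179
  x3 = (6 - (1)·0.0410 - (-3)·0.1179) / (8) = 0.7891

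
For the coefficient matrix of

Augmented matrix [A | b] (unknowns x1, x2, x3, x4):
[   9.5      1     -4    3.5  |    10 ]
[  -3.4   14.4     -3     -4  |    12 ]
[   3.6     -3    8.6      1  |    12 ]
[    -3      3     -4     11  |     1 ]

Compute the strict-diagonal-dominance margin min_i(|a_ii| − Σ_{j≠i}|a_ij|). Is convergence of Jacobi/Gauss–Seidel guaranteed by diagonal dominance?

row 1: |9.5| − (1+4+3.5) = 1
row 2: |14.4| − (3.4+3+4) = 4
row 3: |8.6| − (3.6+3+1) = 1
row 4: |11| − (3+3+4) = 1
minimum over rows = 1 → strictly diagonally dominant (convergence guaranteed)

1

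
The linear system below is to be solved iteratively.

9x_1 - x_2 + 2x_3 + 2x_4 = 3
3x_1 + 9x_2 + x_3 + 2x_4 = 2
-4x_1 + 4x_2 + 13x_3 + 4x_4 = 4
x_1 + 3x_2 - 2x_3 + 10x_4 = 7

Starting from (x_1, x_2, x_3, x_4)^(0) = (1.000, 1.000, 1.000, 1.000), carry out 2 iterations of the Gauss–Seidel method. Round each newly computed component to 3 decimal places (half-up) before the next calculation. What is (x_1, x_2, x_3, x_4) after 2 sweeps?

Iteration 1:
  x_1 = (3 - (-1)·1.000 - (2)·1.000 - (2)·1.000) / (9) = 0.000
  x_2 = (2 - (3)·0.000 - (1)·1.000 - (2)·1.000) / (9) = -0.111
  x_3 = (4 - (-4)·0.000 - (4)·-0.111 - (4)·1.000) / (13) = 0.034
  x_4 = (7 - (1)·0.000 - (3)·-0.111 - (-2)·0.034) / (10) = 0.740
Iteration 2:
  x_1 = (3 - (-1)·-0.111 - (2)·0.034 - (2)·0.740) / (9) = 0.149
  x_2 = (2 - (3)·0.149 - (1)·0.034 - (2)·0.740) / (9) = 0.004
  x_3 = (4 - (-4)·0.149 - (4)·0.004 - (4)·0.740) / (13) = 0.125
  x_4 = (7 - (1)·0.149 - (3)·0.004 - (-2)·0.125) / (10) = 0.709

(0.149, 0.004, 0.125, 0.709)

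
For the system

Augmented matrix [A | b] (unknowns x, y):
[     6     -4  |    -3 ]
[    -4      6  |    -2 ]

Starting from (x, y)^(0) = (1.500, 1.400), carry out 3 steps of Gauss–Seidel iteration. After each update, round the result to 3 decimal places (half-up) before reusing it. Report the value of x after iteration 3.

-0.958

Iteration 1:
  x = (-3 - (-4)·1.400) / (6) = 0.433
  y = (-2 - (-4)·0.433) / (6) = -0.045
Iteration 2:
  x = (-3 - (-4)·-0.045) / (6) = -0.530
  y = (-2 - (-4)·-0.530) / (6) = -0.687
Iteration 3:
  x = (-3 - (-4)·-0.687) / (6) = -0.958
  y = (-2 - (-4)·-0.958) / (6) = -0.972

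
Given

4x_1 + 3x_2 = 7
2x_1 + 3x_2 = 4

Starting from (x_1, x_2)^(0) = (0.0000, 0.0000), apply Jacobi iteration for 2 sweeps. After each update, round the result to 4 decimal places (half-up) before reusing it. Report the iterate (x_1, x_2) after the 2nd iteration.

Iteration 1:
  x_1 = (7 - (3)·0.0000) / (4) = 1.7500
  x_2 = (4 - (2)·0.0000) / (3) = 1.3333
Iteration 2:
  x_1 = (7 - (3)·1.3333) / (4) = 0.7500
  x_2 = (4 - (2)·1.7500) / (3) = 0.1667

(0.7500, 0.1667)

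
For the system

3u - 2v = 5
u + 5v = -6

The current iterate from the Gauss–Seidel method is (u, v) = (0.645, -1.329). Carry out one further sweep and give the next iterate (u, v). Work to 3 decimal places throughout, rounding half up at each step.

One sweep:
  u = (5 - (-2)·-1.329) / (3) = 0.781
  v = (-6 - (1)·0.781) / (5) = -1.356

(0.781, -1.356)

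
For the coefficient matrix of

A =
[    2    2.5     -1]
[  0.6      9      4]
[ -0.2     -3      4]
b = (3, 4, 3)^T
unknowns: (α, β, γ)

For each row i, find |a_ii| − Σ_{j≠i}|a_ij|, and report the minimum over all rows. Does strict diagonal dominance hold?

row 1: |2| − (2.5+1) = -1.5
row 2: |9| − (0.6+4) = 4.4
row 3: |4| − (0.2+3) = 0.8
minimum over rows = -1.5 → not strictly diagonally dominant

-1.5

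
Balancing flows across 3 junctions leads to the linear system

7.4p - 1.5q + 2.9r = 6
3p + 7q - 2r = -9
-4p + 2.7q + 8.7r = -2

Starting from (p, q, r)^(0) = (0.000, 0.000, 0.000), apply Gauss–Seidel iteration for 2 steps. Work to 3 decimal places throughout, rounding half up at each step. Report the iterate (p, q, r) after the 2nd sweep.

(0.225, -1.196, 0.245)

Iteration 1:
  p = (6 - (-1.5)·0.000 - (2.9)·0.000) / (7.4) = 0.811
  q = (-9 - (3)·0.811 - (-2)·0.000) / (7) = -1.633
  r = (-2 - (-4)·0.811 - (2.7)·-1.633) / (8.7) = 0.650
Iteration 2:
  p = (6 - (-1.5)·-1.633 - (2.9)·0.650) / (7.4) = 0.225
  q = (-9 - (3)·0.225 - (-2)·0.650) / (7) = -1.196
  r = (-2 - (-4)·0.225 - (2.7)·-1.196) / (8.7) = 0.245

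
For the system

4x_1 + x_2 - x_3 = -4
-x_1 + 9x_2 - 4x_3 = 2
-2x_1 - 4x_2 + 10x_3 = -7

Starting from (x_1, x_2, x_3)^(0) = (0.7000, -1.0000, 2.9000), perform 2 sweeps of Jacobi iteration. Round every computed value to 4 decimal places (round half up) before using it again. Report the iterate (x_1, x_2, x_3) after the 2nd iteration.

(-1.6372, -0.2072, -0.0694)

Iteration 1:
  x_1 = (-4 - (1)·-1.0000 - (-1)·2.9000) / (4) = -0.0250
  x_2 = (2 - (-1)·0.7000 - (-4)·2.9000) / (9) = 1.5889
  x_3 = (-7 - (-2)·0.7000 - (-4)·-1.0000) / (10) = -0.9600
Iteration 2:
  x_1 = (-4 - (1)·1.5889 - (-1)·-0.9600) / (4) = -1.6372
  x_2 = (2 - (-1)·-0.0250 - (-4)·-0.9600) / (9) = -0.2072
  x_3 = (-7 - (-2)·-0.0250 - (-4)·1.5889) / (10) = -0.0694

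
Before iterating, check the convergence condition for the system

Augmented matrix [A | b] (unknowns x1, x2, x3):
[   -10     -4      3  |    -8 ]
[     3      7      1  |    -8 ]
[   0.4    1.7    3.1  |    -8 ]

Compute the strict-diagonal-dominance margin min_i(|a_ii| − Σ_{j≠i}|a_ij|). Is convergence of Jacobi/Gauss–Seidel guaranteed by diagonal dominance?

1

row 1: |-10| − (4+3) = 3
row 2: |7| − (3+1) = 3
row 3: |3.1| − (0.4+1.7) = 1
minimum over rows = 1 → strictly diagonally dominant (convergence guaranteed)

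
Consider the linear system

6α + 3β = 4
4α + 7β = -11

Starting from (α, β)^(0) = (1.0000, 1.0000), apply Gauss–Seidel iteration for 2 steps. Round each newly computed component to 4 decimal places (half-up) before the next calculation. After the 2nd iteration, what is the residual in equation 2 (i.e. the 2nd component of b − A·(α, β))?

Iteration 1:
  α = (4 - (3)·1.0000) / (6) = 0.1667
  β = (-11 - (4)·0.1667) / (7) = -1.6667
Iteration 2:
  α = (4 - (3)·-1.6667) / (6) = 1.5000
  β = (-11 - (4)·1.5000) / (7) = -2.4286
Residual b − A·x = (2.2858, 0.0002)

0.0002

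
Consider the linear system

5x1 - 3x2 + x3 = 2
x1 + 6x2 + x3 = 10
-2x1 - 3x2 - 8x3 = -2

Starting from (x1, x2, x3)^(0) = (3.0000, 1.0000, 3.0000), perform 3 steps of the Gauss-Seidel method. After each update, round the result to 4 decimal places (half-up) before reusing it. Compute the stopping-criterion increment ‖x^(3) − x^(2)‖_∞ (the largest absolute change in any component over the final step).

0.3225

Iteration 1:
  x1 = (2 - (-3)·1.0000 - (1)·3.0000) / (5) = 0.4000
  x2 = (10 - (1)·0.4000 - (1)·3.0000) / (6) = 1.1000
  x3 = (-2 - (-2)·0.4000 - (-3)·1.1000) / (-8) = -0.2625
Iteration 2:
  x1 = (2 - (-3)·1.1000 - (1)·-0.2625) / (5) = 1.1125
  x2 = (10 - (1)·1.1125 - (1)·-0.2625) / (6) = 1.5250
  x3 = (-2 - (-2)·1.1125 - (-3)·1.5250) / (-8) = -0.6000
Iteration 3:
  x1 = (2 - (-3)·1.5250 - (1)·-0.6000) / (5) = 1.4350
  x2 = (10 - (1)·1.4350 - (1)·-0.6000) / (6) = 1.5275
  x3 = (-2 - (-2)·1.4350 - (-3)·1.5275) / (-8) = -0.6816
Change: (0.3225, 0.0025, -0.0816) → max |·| = 0.3225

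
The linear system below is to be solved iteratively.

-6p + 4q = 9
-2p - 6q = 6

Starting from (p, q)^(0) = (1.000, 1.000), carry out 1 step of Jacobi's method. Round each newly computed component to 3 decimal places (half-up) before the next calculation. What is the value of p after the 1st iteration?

-0.833

Iteration 1:
  p = (9 - (4)·1.000) / (-6) = -0.833
  q = (6 - (-2)·1.000) / (-6) = -1.333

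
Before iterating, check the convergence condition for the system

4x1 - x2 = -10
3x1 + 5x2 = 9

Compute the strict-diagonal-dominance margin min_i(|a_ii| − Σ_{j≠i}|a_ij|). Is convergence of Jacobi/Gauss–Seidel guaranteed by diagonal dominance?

row 1: |4| − (1) = 3
row 2: |5| − (3) = 2
minimum over rows = 2 → strictly diagonally dominant (convergence guaranteed)

2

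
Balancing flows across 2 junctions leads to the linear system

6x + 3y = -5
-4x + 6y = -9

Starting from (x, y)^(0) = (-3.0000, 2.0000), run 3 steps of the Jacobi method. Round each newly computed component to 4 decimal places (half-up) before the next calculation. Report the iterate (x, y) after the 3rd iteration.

(0.5278, -0.8889)

Iteration 1:
  x = (-5 - (3)·2.0000) / (6) = -1.8333
  y = (-9 - (-4)·-3.0000) / (6) = -3.5000
Iteration 2:
  x = (-5 - (3)·-3.5000) / (6) = 0.9167
  y = (-9 - (-4)·-1.8333) / (6) = -2.7222
Iteration 3:
  x = (-5 - (3)·-2.7222) / (6) = 0.5278
  y = (-9 - (-4)·0.9167) / (6) = -0.8889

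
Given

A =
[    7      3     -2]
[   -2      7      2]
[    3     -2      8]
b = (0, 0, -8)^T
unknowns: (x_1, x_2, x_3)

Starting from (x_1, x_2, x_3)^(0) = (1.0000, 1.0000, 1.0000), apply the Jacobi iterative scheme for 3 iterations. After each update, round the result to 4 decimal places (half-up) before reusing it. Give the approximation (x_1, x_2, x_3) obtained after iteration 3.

(-0.3907, 0.1786, -0.8093)

Iteration 1:
  x_1 = (0 - (3)·1.0000 - (-2)·1.0000) / (7) = -0.1429
  x_2 = (0 - (-2)·1.0000 - (2)·1.0000) / (7) = 0.0000
  x_3 = (-8 - (3)·1.0000 - (-2)·1.0000) / (8) = -1.1250
Iteration 2:
  x_1 = (0 - (3)·0.0000 - (-2)·-1.1250) / (7) = -0.3214
  x_2 = (0 - (-2)·-0.1429 - (2)·-1.1250) / (7) = 0.2806
  x_3 = (-8 - (3)·-0.1429 - (-2)·0.0000) / (8) = -0.9464
Iteration 3:
  x_1 = (0 - (3)·0.2806 - (-2)·-0.9464) / (7) = -0.3907
  x_2 = (0 - (-2)·-0.3214 - (2)·-0.9464) / (7) = 0.1786
  x_3 = (-8 - (3)·-0.3214 - (-2)·0.2806) / (8) = -0.8093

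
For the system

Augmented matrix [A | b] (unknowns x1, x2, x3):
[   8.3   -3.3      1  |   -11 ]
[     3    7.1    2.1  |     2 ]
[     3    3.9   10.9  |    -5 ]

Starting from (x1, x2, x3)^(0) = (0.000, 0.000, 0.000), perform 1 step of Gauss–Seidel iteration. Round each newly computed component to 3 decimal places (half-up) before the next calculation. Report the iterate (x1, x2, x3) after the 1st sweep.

Iteration 1:
  x1 = (-11 - (-3.3)·0.000 - (1)·0.000) / (8.3) = -1.325
  x2 = (2 - (3)·-1.325 - (2.1)·0.000) / (7.1) = 0.842
  x3 = (-5 - (3)·-1.325 - (3.9)·0.842) / (10.9) = -0.395

(-1.325, 0.842, -0.395)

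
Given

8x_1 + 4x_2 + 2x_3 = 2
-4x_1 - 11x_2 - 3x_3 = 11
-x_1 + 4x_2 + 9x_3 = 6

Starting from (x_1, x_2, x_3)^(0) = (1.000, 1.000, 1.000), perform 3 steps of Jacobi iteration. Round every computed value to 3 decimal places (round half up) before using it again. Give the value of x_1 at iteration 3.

0.370

Iteration 1:
  x_1 = (2 - (4)·1.000 - (2)·1.000) / (8) = -0.500
  x_2 = (11 - (-4)·1.000 - (-3)·1.000) / (-11) = -1.636
  x_3 = (6 - (-1)·1.000 - (4)·1.000) / (9) = 0.333
Iteration 2:
  x_1 = (2 - (4)·-1.636 - (2)·0.333) / (8) = 0.985
  x_2 = (11 - (-4)·-0.500 - (-3)·0.333) / (-11) = -0.909
  x_3 = (6 - (-1)·-0.500 - (4)·-1.636) / (9) = 1.338
Iteration 3:
  x_1 = (2 - (4)·-0.909 - (2)·1.338) / (8) = 0.370
  x_2 = (11 - (-4)·0.985 - (-3)·1.338) / (-11) = -1.723
  x_3 = (6 - (-1)·0.985 - (4)·-0.909) / (9) = 1.180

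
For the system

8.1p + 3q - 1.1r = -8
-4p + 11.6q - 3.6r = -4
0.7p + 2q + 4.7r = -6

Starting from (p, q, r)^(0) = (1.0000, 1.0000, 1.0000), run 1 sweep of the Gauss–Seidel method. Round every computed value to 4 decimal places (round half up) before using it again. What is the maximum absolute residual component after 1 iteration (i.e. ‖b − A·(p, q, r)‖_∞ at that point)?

Iteration 1:
  p = (-8 - (3)·1.0000 - (-1.1)·1.0000) / (8.1) = -1.2222
  q = (-4 - (-4)·-1.2222 - (-3.6)·1.0000) / (11.6) = -0.4559
  r = (-6 - (0.7)·-1.2222 - (2)·-0.4559) / (4.7) = -0.9006
Residual b − A·x = (2.2769, -6.8425, 0.0002); ∞-norm = 6.8425

6.8425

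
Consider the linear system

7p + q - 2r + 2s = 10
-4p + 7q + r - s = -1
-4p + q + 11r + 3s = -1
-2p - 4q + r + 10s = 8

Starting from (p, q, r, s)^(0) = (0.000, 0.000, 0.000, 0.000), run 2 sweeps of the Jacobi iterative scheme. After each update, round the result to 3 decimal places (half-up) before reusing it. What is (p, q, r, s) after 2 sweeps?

(1.194, 0.801, 0.224, 1.038)

Iteration 1:
  p = (10 - (1)·0.000 - (-2)·0.000 - (2)·0.000) / (7) = 1.429
  q = (-1 - (-4)·0.000 - (1)·0.000 - (-1)·0.000) / (7) = -0.143
  r = (-1 - (-4)·0.000 - (1)·0.000 - (3)·0.000) / (11) = -0.091
  s = (8 - (-2)·0.000 - (-4)·0.000 - (1)·0.000) / (10) = 0.800
Iteration 2:
  p = (10 - (1)·-0.143 - (-2)·-0.091 - (2)·0.800) / (7) = 1.194
  q = (-1 - (-4)·1.429 - (1)·-0.091 - (-1)·0.800) / (7) = 0.801
  r = (-1 - (-4)·1.429 - (1)·-0.143 - (3)·0.800) / (11) = 0.224
  s = (8 - (-2)·1.429 - (-4)·-0.143 - (1)·-0.091) / (10) = 1.038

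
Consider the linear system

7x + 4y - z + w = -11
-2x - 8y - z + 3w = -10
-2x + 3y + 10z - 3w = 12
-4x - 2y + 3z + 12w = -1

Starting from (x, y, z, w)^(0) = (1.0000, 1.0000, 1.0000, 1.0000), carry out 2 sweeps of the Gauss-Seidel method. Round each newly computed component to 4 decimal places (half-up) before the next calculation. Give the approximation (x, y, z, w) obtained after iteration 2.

Iteration 1:
  x = (-11 - (4)·1.0000 - (-1)·1.0000 - (1)·1.0000) / (7) = -2.1429
  y = (-10 - (-2)·-2.1429 - (-1)·1.0000 - (3)·1.0000) / (-8) = 2.0357
  z = (12 - (-2)·-2.1429 - (3)·2.0357 - (-3)·1.0000) / (10) = 0.4607
  w = (-1 - (-4)·-2.1429 - (-2)·2.0357 - (3)·0.4607) / (12) = -0.5735
Iteration 2:
  x = (-11 - (4)·2.0357 - (-1)·0.4607 - (1)·-0.5735) / (7) = -2.5869
  y = (-10 - (-2)·-2.5869 - (-1)·0.4607 - (3)·-0.5735) / (-8) = 1.6241
  z = (12 - (-2)·-2.5869 - (3)·1.6241 - (-3)·-0.5735) / (10) = 0.0233
  w = (-1 - (-4)·-2.5869 - (-2)·1.6241 - (3)·0.0233) / (12) = -0.6808

(-2.5869, 1.6241, 0.0233, -0.6808)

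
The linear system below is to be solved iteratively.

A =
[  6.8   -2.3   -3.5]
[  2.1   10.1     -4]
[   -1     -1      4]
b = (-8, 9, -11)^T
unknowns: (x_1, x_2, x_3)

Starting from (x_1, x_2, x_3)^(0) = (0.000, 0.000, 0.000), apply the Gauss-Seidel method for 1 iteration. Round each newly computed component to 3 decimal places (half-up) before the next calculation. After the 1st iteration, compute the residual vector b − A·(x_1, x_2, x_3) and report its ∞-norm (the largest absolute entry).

Iteration 1:
  x_1 = (-8 - (-2.3)·0.000 - (-3.5)·0.000) / (6.8) = -1.176
  x_2 = (9 - (2.1)·-1.176 - (-4)·0.000) / (10.1) = 1.136
  x_3 = (-11 - (-1)·-1.176 - (-1)·1.136) / (4) = -2.760
Residual b − A·x = (-7.050, -11.044, 0.000); ∞-norm = 11.044

11.044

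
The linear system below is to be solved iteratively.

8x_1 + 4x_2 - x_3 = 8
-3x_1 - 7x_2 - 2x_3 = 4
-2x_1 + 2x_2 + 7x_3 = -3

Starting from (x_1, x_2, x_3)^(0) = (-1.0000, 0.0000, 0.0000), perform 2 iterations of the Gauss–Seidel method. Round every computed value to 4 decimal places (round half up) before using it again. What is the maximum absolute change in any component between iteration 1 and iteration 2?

0.5179

Iteration 1:
  x_1 = (8 - (4)·0.0000 - (-1)·0.0000) / (8) = 1.0000
  x_2 = (4 - (-3)·1.0000 - (-2)·0.0000) / (-7) = -1.0000
  x_3 = (-3 - (-2)·1.0000 - (2)·-1.0000) / (7) = 0.1429
Iteration 2:
  x_1 = (8 - (4)·-1.0000 - (-1)·0.1429) / (8) = 1.5179
  x_2 = (4 - (-3)·1.5179 - (-2)·0.1429) / (-7) = -1.2628
  x_3 = (-3 - (-2)·1.5179 - (2)·-1.2628) / (7) = 0.3659
Change: (0.5179, -0.2628, 0.2230) → max |·| = 0.5179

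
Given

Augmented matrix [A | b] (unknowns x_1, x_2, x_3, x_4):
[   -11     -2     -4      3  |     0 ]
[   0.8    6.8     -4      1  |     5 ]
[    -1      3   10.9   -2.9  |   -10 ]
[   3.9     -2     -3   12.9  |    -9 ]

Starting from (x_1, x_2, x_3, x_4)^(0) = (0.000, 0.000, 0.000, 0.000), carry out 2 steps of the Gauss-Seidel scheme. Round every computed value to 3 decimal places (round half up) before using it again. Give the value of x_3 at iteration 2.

Iteration 1:
  x_1 = (0 - (-2)·0.000 - (-4)·0.000 - (3)·0.000) / (-11) = 0.000
  x_2 = (5 - (0.8)·0.000 - (-4)·0.000 - (1)·0.000) / (6.8) = 0.735
  x_3 = (-10 - (-1)·0.000 - (3)·0.735 - (-2.9)·0.000) / (10.9) = -1.120
  x_4 = (-9 - (3.9)·0.000 - (-2)·0.735 - (-3)·-1.120) / (12.9) = -0.844
Iteration 2:
  x_1 = (0 - (-2)·0.735 - (-4)·-1.120 - (3)·-0.844) / (-11) = 0.043
  x_2 = (5 - (0.8)·0.043 - (-4)·-1.120 - (1)·-0.844) / (6.8) = 0.196
  x_3 = (-10 - (-1)·0.043 - (3)·0.196 - (-2.9)·-0.844) / (10.9) = -1.192
  x_4 = (-9 - (3.9)·0.043 - (-2)·0.196 - (-3)·-1.192) / (12.9) = -0.957

-1.192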